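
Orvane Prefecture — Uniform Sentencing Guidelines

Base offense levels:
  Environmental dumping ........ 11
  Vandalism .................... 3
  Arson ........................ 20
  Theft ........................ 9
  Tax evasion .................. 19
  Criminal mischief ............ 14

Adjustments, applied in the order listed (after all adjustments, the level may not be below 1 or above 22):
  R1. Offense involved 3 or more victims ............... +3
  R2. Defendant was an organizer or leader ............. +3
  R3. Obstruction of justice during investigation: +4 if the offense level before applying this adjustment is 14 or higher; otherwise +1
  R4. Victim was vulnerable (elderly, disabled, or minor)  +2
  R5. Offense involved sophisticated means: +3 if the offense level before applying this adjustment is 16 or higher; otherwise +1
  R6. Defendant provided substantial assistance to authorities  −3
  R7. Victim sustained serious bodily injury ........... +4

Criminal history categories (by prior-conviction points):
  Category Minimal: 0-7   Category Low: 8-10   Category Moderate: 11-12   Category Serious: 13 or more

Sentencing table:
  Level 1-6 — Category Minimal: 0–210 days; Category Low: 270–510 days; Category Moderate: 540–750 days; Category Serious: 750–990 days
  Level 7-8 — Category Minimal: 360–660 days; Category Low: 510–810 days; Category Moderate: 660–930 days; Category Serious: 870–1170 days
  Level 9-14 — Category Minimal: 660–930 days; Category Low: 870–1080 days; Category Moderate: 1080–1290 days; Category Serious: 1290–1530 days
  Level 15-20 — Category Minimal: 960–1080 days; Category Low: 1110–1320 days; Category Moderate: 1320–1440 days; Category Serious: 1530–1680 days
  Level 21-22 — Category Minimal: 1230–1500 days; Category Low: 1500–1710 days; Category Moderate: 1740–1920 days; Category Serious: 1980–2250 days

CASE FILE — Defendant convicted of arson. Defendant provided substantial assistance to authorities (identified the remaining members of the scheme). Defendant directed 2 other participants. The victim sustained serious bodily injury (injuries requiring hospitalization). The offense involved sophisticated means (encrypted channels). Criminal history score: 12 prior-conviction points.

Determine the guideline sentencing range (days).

1740-1920 days

Base offense level for arson: 20.
R1 does not apply.
R2 applies: 20 + 3 = 23.
R3 does not apply.
R5 applies (level before this adjustment is 23 ≥ 16, so +3): 23 + 3 = 26.
R6 applies: 26 − 3 = 23.
R7 applies: 23 + 4 = 27.
Level 27 exceeds the maximum of 22; capped at 22.
Final offense level: 22.
Criminal history: 12 prior points → Category Moderate (11-12).
Level 22 falls in the 21-22 band.
Grid: Level 21-22 × Category Moderate = 1740-1920 days.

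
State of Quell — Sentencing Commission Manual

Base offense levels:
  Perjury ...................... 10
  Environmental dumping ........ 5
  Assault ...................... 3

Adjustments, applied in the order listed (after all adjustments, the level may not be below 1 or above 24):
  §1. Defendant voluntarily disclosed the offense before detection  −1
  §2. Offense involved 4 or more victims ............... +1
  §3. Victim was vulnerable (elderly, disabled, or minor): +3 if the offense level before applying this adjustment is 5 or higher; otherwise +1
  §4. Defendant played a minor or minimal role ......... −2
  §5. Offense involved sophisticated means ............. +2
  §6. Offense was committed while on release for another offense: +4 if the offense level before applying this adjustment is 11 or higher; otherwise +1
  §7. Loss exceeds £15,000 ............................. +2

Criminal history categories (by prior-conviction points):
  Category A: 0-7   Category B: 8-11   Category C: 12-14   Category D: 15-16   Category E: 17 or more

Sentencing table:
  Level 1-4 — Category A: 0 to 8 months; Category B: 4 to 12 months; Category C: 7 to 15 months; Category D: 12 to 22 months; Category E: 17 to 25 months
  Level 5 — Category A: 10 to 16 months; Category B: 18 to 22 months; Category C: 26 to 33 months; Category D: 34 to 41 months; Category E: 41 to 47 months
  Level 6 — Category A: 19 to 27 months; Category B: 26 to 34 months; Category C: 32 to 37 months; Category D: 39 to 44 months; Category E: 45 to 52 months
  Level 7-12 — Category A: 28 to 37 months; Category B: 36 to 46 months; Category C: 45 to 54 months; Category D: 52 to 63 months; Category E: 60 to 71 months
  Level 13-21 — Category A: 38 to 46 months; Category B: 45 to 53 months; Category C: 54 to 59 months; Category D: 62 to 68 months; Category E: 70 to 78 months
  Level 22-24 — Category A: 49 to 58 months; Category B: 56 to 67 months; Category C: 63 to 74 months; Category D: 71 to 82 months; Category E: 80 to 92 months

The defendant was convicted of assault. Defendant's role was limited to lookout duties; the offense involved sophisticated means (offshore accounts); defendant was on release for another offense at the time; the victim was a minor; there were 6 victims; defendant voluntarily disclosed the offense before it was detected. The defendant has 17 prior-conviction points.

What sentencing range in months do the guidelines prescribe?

41-47 months

Base offense level for assault: 3.
§1 applies: 3 − 1 = 2.
§2 applies: 2 + 1 = 3.
§3 applies (level before this adjustment is 3 < 5, so +1): 3 + 1 = 4.
§4 applies: 4 − 2 = 2.
§5 applies: 2 + 2 = 4.
§6 applies (level before this adjustment is 4 < 11, so +1): 4 + 1 = 5.
Final offense level: 5.
Criminal history: 17 prior points → Category E (17+).
Level 5 falls in the 5 band.
Grid: Level 5 × Category E = 41-47 months.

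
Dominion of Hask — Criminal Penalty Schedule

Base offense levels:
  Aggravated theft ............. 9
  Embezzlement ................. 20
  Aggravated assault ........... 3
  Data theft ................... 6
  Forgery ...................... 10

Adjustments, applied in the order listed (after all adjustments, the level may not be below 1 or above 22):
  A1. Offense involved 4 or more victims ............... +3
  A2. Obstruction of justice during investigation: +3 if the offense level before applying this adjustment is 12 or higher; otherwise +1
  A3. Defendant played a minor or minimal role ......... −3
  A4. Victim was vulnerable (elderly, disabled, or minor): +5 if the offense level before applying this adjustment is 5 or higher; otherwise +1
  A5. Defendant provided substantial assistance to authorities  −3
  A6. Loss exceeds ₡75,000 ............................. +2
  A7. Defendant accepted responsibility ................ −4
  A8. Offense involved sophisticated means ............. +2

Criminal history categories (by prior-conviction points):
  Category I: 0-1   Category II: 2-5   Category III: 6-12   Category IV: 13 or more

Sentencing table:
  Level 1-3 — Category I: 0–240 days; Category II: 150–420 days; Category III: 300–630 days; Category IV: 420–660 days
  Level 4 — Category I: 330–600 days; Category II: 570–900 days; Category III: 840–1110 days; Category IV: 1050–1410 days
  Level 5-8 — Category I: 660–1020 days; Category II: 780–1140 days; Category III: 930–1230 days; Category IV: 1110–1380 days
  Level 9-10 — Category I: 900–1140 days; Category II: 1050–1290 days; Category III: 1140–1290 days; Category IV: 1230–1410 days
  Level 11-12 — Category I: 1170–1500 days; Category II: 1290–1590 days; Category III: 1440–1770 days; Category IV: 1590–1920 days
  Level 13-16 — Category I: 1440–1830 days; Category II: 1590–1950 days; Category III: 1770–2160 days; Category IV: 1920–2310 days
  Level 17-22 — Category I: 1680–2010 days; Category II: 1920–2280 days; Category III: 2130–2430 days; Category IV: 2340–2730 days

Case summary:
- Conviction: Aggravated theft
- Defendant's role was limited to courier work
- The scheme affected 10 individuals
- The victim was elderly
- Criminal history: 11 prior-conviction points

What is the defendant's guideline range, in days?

1770-2160 days

Base offense level for aggravated theft: 9.
A1 applies: 9 + 3 = 12.
A2 does not apply.
A3 applies: 12 − 3 = 9.
A4 applies (level before this adjustment is 9 ≥ 5, so +5): 9 + 5 = 14.
A5 does not apply.
A6 does not apply.
A7 does not apply.
A8 does not apply.
Final offense level: 14.
Criminal history: 11 prior points → Category III (6-12).
Level 14 falls in the 13-16 band.
Grid: Level 13-16 × Category III = 1770-2160 days.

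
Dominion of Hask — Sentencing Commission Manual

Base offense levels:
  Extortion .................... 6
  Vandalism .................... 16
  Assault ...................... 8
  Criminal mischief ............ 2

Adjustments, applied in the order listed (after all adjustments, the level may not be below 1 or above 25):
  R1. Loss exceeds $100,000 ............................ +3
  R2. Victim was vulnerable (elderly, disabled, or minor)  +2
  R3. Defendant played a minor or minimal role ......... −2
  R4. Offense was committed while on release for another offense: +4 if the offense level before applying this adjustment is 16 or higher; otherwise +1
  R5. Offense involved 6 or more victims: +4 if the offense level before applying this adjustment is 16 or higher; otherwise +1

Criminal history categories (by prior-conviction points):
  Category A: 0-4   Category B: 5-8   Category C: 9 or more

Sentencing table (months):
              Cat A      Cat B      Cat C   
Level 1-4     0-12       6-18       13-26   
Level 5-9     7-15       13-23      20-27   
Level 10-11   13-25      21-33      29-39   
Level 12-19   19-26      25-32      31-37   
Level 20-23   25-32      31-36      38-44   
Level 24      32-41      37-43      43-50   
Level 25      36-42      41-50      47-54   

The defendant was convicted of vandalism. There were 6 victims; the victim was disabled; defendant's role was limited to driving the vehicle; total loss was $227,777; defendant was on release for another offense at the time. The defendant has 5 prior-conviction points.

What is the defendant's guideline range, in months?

41-50 months

Base offense level for vandalism: 16.
R1 applies: 16 + 3 = 19.
R2 applies: 19 + 2 = 21.
R3 applies: 21 − 2 = 19.
R4 applies (level before this adjustment is 19 ≥ 16, so +4): 19 + 4 = 23.
R5 applies (level before this adjustment is 23 ≥ 16, so +4): 23 + 4 = 27.
Level 27 exceeds the maximum of 25; capped at 25.
Final offense level: 25.
Criminal history: 5 prior points → Category B (5-8).
Level 25 falls in the 25 band.
Grid: Level 25 × Category B = 41-50 months.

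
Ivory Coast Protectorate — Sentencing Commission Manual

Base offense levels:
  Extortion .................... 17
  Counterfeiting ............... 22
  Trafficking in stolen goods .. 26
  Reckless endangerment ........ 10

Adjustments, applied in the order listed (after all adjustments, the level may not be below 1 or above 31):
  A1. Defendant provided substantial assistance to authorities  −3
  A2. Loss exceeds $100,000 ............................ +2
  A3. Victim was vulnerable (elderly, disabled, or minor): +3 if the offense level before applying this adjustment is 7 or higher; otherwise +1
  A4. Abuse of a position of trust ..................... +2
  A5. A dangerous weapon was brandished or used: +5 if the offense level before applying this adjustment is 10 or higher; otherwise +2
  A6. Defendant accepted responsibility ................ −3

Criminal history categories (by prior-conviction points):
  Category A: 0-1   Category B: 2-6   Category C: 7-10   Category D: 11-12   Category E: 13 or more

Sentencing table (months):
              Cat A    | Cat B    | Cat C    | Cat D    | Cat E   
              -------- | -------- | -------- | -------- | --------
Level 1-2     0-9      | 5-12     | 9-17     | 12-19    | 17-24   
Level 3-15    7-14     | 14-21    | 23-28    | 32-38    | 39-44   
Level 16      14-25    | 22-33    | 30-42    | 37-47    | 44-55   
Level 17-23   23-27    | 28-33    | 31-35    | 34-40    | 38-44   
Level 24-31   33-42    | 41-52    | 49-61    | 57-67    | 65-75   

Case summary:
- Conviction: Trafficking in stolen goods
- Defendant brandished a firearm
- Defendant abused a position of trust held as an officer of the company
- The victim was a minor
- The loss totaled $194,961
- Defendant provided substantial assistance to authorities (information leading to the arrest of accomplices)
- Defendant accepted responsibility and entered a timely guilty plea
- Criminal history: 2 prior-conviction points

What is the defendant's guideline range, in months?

Base offense level for trafficking in stolen goods: 26.
A1 applies: 26 − 3 = 23.
A2 applies: 23 + 2 = 25.
A3 applies (level before this adjustment is 25 ≥ 7, so +3): 25 + 3 = 28.
A4 applies: 28 + 2 = 30.
A5 applies (level before this adjustment is 30 ≥ 10, so +5): 30 + 5 = 35.
A6 applies: 35 − 3 = 32.
Level 32 exceeds the maximum of 31; capped at 31.
Final offense level: 31.
Criminal history: 2 prior points → Category B (2-6).
Level 31 falls in the 24-31 band.
Grid: Level 24-31 × Category B = 41-52 months.

41-52 months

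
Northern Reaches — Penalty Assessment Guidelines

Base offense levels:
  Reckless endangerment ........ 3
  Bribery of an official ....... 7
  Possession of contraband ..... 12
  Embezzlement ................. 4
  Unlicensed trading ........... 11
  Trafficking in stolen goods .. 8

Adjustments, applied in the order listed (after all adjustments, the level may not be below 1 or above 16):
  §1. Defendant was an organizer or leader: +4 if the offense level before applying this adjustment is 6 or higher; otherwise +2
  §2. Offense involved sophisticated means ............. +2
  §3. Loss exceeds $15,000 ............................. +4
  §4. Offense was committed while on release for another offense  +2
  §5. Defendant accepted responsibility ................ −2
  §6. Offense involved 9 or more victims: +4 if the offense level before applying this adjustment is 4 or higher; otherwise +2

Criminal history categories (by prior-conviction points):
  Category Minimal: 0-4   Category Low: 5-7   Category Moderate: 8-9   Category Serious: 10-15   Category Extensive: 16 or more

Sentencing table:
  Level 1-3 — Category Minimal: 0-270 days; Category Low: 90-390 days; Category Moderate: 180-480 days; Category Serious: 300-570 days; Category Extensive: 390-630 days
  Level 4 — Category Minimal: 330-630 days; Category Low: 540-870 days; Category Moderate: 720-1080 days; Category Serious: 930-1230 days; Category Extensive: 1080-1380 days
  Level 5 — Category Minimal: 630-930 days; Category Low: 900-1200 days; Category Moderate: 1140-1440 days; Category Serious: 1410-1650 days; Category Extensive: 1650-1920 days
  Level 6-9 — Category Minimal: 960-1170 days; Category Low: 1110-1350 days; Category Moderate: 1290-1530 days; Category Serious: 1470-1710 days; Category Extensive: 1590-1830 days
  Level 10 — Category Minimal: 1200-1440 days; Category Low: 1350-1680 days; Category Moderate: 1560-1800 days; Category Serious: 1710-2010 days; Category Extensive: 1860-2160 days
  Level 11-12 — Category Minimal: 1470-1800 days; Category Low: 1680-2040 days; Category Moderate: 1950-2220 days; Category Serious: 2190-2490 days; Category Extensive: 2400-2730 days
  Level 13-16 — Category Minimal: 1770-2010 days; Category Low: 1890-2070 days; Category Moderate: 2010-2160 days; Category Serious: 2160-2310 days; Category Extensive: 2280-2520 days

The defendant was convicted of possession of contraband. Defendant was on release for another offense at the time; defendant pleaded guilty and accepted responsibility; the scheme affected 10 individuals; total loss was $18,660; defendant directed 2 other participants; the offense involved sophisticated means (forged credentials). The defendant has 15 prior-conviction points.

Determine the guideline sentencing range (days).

Base offense level for possession of contraband: 12.
§1 applies (level before this adjustment is 12 ≥ 6, so +4): 12 + 4 = 16.
§2 applies: 16 + 2 = 18.
§3 applies: 18 + 4 = 22.
§4 applies: 22 + 2 = 24.
§5 applies: 24 − 2 = 22.
§6 applies (level before this adjustment is 22 ≥ 4, so +4): 22 + 4 = 26.
Level 26 exceeds the maximum of 16; capped at 16.
Final offense level: 16.
Criminal history: 15 prior points → Category Serious (10-15).
Level 16 falls in the 13-16 band.
Grid: Level 13-16 × Category Serious = 2160-2310 days.

2160-2310 days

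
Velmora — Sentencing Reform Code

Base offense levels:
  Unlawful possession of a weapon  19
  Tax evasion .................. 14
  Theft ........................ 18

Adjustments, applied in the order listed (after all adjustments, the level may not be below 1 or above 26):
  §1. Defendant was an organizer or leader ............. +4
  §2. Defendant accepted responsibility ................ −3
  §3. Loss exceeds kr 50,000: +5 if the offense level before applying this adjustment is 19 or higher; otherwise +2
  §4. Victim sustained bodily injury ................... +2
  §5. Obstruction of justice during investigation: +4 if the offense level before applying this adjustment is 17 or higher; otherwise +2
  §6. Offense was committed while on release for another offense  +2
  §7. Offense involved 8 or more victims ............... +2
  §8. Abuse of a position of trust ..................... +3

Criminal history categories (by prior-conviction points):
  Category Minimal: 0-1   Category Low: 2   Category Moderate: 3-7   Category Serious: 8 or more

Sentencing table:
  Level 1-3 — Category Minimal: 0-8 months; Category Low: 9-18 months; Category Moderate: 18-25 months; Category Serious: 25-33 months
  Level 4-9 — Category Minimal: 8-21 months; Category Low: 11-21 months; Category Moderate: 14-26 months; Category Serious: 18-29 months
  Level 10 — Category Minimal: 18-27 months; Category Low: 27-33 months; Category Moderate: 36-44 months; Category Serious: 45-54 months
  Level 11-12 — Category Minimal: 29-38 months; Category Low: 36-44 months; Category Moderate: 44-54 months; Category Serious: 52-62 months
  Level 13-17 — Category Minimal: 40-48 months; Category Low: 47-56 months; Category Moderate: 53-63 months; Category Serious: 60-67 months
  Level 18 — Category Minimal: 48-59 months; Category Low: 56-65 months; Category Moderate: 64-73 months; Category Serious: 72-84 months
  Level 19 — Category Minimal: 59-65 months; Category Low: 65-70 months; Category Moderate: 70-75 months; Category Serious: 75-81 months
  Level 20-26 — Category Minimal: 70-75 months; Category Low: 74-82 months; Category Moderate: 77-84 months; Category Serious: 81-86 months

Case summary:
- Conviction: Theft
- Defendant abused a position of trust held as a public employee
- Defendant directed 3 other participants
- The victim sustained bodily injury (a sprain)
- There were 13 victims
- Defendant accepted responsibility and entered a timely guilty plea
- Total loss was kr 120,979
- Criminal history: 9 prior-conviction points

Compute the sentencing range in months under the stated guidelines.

Base offense level for theft: 18.
§1 applies: 18 + 4 = 22.
§2 applies: 22 − 3 = 19.
§3 applies (level before this adjustment is 19 ≥ 19, so +5): 19 + 5 = 24.
§4 applies: 24 + 2 = 26.
§6 does not apply.
§7 applies: 26 + 2 = 28.
§8 applies: 28 + 3 = 31.
Level 31 exceeds the maximum of 26; capped at 26.
Final offense level: 26.
Criminal history: 9 prior points → Category Serious (8+).
Level 26 falls in the 20-26 band.
Grid: Level 20-26 × Category Serious = 81-86 months.

81-86 months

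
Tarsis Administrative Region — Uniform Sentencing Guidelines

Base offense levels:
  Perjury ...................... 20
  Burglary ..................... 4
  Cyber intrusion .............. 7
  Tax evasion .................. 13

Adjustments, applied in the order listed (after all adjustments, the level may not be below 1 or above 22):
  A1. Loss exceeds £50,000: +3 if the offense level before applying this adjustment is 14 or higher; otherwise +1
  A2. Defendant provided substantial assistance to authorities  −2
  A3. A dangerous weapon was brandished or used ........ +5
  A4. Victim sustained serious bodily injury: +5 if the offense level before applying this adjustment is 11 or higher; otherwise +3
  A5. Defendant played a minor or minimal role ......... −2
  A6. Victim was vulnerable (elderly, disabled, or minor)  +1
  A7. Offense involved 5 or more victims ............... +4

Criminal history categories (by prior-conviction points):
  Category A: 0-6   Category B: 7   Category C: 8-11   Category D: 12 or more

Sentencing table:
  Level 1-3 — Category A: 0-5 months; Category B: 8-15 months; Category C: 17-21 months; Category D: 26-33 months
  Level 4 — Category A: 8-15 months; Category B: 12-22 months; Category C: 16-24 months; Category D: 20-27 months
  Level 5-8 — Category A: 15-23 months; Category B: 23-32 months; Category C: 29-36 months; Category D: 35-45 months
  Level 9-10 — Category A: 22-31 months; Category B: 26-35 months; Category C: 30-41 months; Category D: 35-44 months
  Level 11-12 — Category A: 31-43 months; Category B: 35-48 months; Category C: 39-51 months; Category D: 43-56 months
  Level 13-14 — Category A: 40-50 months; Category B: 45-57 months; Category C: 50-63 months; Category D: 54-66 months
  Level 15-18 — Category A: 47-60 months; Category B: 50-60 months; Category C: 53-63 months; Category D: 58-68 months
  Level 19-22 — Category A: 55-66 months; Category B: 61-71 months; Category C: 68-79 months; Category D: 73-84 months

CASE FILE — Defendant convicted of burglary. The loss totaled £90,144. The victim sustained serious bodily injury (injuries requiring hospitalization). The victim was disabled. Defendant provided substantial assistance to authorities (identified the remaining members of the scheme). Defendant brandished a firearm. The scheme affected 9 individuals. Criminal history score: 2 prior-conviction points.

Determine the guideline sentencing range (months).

Base offense level for burglary: 4.
A1 applies (level before this adjustment is 4 < 14, so +1): 4 + 1 = 5.
A2 applies: 5 − 2 = 3.
A3 applies: 3 + 5 = 8.
A4 applies (level before this adjustment is 8 < 11, so +3): 8 + 3 = 11.
A6 applies: 11 + 1 = 12.
A7 applies: 12 + 4 = 16.
Final offense level: 16.
Criminal history: 2 prior points → Category A (0-6).
Level 16 falls in the 15-18 band.
Grid: Level 15-18 × Category A = 47-60 months.

47-60 months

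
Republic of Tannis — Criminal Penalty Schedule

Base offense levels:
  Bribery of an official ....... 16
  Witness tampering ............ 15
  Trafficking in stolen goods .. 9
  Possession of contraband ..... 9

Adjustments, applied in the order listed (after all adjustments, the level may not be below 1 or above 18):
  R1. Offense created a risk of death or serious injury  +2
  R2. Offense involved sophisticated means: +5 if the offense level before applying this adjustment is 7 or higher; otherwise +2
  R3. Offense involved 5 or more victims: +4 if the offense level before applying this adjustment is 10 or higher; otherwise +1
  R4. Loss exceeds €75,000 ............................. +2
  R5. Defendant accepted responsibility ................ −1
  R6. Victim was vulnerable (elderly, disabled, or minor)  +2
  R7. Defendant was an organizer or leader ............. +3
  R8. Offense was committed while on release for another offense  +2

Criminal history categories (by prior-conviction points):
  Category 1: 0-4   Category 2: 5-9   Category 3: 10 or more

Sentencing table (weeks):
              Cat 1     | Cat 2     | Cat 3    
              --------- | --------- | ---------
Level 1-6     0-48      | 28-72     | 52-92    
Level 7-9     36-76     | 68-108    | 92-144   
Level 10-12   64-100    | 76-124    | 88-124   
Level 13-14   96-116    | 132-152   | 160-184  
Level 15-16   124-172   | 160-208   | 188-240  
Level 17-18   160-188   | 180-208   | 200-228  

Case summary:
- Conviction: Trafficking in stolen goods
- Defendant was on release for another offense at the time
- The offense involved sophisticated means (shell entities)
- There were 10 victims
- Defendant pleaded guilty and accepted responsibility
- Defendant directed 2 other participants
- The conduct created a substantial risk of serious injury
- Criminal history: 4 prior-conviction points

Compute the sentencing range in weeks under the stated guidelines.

160-188 weeks

Base offense level for trafficking in stolen goods: 9.
R1 applies: 9 + 2 = 11.
R2 applies (level before this adjustment is 11 ≥ 7, so +5): 11 + 5 = 16.
R3 applies (level before this adjustment is 16 ≥ 10, so +4): 16 + 4 = 20.
R4 does not apply.
R5 applies: 20 − 1 = 19.
R6 does not apply.
R7 applies: 19 + 3 = 22.
R8 applies: 22 + 2 = 24.
Level 24 exceeds the maximum of 18; capped at 18.
Final offense level: 18.
Criminal history: 4 prior points → Category 1 (0-4).
Level 18 falls in the 17-18 band.
Grid: Level 17-18 × Category 1 = 160-188 weeks.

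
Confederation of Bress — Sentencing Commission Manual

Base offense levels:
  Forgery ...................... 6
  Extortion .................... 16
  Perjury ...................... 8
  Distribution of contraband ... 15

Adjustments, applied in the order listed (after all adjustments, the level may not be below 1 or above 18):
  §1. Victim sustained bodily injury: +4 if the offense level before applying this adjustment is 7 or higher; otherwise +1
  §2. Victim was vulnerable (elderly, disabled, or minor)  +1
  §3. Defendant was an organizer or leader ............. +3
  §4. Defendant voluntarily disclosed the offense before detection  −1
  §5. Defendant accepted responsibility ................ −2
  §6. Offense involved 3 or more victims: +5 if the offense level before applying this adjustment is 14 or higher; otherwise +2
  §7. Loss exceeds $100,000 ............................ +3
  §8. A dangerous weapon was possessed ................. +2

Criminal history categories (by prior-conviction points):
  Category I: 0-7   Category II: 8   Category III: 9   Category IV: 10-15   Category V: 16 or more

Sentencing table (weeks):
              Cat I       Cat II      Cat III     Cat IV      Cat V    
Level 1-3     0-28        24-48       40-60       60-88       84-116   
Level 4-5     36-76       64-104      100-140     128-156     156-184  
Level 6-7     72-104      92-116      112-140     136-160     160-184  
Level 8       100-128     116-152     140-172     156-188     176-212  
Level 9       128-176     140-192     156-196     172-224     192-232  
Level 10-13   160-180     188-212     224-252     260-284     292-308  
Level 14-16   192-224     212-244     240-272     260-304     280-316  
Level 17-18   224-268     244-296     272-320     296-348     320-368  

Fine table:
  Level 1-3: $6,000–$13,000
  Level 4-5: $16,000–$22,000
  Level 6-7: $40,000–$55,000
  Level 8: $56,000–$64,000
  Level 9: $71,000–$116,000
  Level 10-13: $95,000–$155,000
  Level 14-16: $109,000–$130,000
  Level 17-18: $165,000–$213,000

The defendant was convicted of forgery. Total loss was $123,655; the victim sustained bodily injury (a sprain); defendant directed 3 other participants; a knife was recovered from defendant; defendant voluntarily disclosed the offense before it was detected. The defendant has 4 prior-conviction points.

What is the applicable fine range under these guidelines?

Base offense level for forgery: 6.
§1 applies (level before this adjustment is 6 < 7, so +1): 6 + 1 = 7.
§3 applies: 7 + 3 = 10.
§4 applies: 10 − 1 = 9.
§5 does not apply.
§7 applies: 9 + 3 = 12.
§8 applies: 12 + 2 = 14.
Final offense level: 14.
Level 14 falls in the 14-16 band.
Fine table: Level 14-16 → $109,000–$130,000.

$109,000–$130,000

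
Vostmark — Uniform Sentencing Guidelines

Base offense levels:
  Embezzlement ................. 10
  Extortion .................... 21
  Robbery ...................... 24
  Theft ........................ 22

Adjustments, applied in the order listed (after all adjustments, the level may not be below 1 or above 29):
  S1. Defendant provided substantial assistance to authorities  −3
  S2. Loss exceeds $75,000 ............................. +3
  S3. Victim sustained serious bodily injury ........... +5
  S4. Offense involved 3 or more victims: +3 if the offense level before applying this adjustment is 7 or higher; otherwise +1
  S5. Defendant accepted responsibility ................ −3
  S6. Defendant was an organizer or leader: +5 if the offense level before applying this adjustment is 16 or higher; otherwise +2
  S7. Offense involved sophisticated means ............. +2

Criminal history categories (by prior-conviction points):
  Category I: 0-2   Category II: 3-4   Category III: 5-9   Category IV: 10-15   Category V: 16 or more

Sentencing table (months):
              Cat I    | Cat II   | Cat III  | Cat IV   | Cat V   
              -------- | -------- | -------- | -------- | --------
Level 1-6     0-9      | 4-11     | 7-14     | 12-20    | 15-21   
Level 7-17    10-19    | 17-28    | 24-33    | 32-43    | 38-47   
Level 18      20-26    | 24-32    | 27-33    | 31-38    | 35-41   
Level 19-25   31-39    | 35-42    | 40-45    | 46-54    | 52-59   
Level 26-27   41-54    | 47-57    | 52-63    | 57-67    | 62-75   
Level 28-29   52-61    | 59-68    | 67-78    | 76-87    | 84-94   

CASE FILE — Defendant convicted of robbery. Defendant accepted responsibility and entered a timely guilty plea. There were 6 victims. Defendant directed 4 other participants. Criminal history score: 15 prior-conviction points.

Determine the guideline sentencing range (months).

Base offense level for robbery: 24.
S2 does not apply.
S4 applies (level before this adjustment is 24 ≥ 7, so +3): 24 + 3 = 27.
S5 applies: 27 − 3 = 24.
S6 applies (level before this adjustment is 24 ≥ 16, so +5): 24 + 5 = 29.
Final offense level: 29.
Criminal history: 15 prior points → Category IV (10-15).
Level 29 falls in the 28-29 band.
Grid: Level 28-29 × Category IV = 76-87 months.

76-87 months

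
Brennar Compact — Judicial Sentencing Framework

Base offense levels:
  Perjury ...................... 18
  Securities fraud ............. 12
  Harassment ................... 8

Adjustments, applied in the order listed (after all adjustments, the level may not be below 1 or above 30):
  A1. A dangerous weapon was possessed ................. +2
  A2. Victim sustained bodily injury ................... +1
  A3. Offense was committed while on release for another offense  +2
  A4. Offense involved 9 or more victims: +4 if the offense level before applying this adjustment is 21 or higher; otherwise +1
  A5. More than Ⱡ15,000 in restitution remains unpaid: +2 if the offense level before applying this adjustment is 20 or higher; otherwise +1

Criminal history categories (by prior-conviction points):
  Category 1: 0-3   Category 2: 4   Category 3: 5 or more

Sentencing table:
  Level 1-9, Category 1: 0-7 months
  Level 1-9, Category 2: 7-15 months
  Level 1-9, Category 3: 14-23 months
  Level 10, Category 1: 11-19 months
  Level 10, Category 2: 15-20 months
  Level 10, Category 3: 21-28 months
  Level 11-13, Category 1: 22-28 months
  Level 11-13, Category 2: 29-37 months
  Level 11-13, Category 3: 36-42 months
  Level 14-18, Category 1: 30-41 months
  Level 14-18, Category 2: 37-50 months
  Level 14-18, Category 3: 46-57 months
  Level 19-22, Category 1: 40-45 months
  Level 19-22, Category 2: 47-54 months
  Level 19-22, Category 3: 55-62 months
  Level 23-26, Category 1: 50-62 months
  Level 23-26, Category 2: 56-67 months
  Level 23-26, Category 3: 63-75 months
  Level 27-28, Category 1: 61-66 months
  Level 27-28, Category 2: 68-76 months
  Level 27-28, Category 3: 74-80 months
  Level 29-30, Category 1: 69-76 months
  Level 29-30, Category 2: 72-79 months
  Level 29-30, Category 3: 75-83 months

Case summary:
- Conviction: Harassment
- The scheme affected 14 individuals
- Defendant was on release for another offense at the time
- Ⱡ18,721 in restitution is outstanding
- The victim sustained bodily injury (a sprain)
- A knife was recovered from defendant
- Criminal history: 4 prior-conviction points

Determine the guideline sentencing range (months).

Base offense level for harassment: 8.
A1 applies: 8 + 2 = 10.
A2 applies: 10 + 1 = 11.
A3 applies: 11 + 2 = 13.
A4 applies (level before this adjustment is 13 < 21, so +1): 13 + 1 = 14.
A5 applies (level before this adjustment is 14 < 20, so +1): 14 + 1 = 15.
Final offense level: 15.
Criminal history: 4 prior points → Category 2 (4).
Level 15 falls in the 14-18 band.
Grid: Level 14-18 × Category 2 = 37-50 months.

37-50 months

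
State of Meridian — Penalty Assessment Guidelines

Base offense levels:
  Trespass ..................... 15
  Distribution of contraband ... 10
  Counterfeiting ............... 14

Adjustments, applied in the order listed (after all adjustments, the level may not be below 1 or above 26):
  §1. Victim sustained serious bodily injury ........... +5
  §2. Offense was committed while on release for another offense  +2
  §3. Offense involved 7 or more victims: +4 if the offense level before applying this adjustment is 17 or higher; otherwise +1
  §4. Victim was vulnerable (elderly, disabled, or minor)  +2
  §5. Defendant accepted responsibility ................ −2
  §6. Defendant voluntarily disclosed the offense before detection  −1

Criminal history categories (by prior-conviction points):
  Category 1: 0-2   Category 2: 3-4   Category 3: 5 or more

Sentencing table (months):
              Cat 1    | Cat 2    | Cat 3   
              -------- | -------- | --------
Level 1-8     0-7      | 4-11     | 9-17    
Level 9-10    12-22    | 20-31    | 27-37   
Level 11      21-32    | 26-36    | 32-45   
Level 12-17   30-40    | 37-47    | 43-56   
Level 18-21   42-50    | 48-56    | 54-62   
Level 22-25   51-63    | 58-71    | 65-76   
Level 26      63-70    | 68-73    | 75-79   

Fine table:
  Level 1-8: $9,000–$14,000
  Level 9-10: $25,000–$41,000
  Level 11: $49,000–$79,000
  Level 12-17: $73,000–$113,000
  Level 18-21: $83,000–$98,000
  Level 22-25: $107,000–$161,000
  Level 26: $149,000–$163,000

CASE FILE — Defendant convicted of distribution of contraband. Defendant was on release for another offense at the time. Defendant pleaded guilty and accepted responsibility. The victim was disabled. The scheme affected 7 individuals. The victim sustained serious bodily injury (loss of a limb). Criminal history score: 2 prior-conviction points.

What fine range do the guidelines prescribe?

Base offense level for distribution of contraband: 10.
§1 applies: 10 + 5 = 15.
§2 applies: 15 + 2 = 17.
§3 applies (level before this adjustment is 17 ≥ 17, so +4): 17 + 4 = 21.
§4 applies: 21 + 2 = 23.
§5 applies: 23 − 2 = 21.
Final offense level: 21.
Level 21 falls in the 18-21 band.
Fine table: Level 18-21 → $83,000–$98,000.

$83,000–$98,000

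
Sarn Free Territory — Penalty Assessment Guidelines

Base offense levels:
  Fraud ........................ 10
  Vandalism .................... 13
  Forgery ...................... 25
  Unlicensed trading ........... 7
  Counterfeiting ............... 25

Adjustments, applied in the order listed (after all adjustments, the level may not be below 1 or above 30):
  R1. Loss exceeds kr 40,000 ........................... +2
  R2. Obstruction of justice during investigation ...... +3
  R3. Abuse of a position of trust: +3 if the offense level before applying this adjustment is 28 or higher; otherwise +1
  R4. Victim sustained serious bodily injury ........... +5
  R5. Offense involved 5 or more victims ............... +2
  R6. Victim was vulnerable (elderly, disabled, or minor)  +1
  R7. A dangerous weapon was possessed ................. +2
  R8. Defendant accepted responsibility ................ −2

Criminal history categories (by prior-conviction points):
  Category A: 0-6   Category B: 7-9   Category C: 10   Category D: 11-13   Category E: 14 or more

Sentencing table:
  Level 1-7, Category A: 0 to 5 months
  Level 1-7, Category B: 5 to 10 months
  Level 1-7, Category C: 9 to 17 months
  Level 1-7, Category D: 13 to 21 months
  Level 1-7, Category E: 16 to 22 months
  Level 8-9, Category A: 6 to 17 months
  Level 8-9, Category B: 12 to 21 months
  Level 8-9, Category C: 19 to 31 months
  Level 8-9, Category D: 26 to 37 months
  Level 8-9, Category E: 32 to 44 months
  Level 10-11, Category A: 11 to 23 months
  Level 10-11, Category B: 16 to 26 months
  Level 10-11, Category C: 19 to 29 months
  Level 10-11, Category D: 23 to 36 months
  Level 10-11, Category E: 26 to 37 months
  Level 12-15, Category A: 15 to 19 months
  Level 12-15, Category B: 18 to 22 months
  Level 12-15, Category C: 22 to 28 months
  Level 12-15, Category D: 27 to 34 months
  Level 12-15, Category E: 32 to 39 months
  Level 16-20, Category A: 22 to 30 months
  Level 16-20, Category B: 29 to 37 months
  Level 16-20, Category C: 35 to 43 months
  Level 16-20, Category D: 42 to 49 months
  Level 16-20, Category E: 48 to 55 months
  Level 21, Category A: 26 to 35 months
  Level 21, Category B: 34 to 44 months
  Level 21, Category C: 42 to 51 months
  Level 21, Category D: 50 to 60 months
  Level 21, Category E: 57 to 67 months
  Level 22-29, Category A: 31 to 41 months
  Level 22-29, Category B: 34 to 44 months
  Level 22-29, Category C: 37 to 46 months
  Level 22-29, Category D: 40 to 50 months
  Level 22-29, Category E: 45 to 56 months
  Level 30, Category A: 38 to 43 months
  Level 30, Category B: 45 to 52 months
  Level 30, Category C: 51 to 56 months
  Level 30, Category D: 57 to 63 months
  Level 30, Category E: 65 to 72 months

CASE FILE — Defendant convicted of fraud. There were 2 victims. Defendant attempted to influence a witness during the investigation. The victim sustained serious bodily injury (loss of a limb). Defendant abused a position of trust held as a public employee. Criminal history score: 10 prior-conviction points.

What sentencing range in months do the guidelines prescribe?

Base offense level for fraud: 10.
R1 does not apply.
R2 applies: 10 + 3 = 13.
R3 applies (level before this adjustment is 13 < 28, so +1): 13 + 1 = 14.
R4 applies: 14 + 5 = 19.
R6 does not apply.
R7 does not apply.
Final offense level: 19.
Criminal history: 10 prior points → Category C (10).
Level 19 falls in the 16-20 band.
Grid: Level 16-20 × Category C = 35-43 months.

35-43 months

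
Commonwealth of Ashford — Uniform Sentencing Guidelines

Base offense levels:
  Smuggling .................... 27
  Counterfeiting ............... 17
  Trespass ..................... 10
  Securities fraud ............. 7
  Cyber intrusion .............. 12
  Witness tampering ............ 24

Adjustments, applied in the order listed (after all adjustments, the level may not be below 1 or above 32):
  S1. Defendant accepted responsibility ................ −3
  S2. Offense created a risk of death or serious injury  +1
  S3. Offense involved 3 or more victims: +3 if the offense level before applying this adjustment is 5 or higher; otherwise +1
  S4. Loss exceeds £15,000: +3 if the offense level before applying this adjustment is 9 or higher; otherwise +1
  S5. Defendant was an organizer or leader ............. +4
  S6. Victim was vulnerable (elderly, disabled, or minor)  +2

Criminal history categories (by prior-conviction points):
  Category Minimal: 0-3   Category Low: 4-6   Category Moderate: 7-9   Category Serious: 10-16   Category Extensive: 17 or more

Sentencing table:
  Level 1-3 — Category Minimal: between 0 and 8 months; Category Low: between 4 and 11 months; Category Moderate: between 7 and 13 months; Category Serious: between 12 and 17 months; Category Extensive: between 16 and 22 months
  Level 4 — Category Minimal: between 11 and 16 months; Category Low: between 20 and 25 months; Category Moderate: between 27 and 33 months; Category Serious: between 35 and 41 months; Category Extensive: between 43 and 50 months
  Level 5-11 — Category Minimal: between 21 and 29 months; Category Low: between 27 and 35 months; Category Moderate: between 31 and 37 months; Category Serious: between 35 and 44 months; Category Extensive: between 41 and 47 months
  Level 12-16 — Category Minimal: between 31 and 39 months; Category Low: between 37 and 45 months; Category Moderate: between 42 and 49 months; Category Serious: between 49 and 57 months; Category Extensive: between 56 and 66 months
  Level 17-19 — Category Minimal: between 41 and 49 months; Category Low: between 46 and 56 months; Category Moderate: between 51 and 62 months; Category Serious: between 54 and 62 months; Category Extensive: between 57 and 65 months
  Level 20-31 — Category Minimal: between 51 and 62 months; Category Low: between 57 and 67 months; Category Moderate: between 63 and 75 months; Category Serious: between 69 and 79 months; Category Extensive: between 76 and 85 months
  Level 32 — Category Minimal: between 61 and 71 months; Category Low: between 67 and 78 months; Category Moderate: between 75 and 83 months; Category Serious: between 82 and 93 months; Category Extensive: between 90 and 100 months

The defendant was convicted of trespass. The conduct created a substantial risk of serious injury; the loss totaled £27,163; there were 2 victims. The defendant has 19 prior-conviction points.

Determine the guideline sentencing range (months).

Base offense level for trespass: 10.
S1 does not apply.
S2 applies: 10 + 1 = 11.
S4 applies (level before this adjustment is 11 ≥ 9, so +3): 11 + 3 = 14.
S5 does not apply.
S6 does not apply.
Final offense level: 14.
Criminal history: 19 prior points → Category Extensive (17+).
Level 14 falls in the 12-16 band.
Grid: Level 12-16 × Category Extensive = 56-66 months.

56-66 months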